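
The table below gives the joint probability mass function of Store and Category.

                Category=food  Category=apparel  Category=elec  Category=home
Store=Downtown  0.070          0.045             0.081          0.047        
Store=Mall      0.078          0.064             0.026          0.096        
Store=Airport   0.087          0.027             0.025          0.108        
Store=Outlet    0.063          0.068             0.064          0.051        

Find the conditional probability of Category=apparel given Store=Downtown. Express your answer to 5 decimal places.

P(Store=Downtown) = 0.070 + 0.045 + 0.081 + 0.047 = 0.243.
P(Category=apparel | Store=Downtown) = 0.045/0.243 = 0.18519.

0.18519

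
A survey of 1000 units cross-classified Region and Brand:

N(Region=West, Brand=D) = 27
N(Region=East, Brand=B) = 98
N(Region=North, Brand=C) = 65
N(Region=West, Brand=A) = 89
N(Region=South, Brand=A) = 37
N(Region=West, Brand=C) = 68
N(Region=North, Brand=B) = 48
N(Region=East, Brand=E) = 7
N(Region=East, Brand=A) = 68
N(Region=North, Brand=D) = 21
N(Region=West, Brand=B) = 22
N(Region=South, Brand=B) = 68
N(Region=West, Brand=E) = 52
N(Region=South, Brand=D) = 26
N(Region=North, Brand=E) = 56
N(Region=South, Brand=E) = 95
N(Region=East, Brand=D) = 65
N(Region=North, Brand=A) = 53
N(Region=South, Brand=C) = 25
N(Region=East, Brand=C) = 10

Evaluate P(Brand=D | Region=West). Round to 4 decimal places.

Total with Region=West: 89 + 22 + 68 + 27 + 52 = 258.
P(Brand=D | Region=West) = 27/258 = 0.1047.

0.1047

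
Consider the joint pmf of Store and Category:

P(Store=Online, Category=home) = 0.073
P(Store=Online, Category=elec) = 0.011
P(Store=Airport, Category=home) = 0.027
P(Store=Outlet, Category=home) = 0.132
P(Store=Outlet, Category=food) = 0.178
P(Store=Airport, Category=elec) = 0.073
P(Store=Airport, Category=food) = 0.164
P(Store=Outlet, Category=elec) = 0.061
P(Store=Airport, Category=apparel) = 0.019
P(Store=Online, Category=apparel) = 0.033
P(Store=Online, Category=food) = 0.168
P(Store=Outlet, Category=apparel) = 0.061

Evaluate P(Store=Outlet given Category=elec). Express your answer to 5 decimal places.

0.42069

P(Category=elec) = 0.073 + 0.061 + 0.011 = 0.145.
P(Store=Outlet | Category=elec) = 0.061/0.145 = 0.42069.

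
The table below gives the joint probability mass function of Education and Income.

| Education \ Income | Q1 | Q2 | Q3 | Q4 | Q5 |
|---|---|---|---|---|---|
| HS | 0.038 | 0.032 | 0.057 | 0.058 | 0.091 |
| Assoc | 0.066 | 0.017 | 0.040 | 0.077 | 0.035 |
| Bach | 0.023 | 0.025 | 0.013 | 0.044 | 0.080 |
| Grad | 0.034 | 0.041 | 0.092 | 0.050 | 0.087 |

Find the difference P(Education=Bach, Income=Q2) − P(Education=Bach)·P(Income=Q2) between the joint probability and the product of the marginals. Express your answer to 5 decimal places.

P(Education=Bach) = 0.023 + 0.025 + 0.013 + 0.044 + 0.080 = 0.185.
P(Income=Q2) = 0.032 + 0.017 + 0.025 + 0.041 = 0.115.
P(Education=Bach, Income=Q2) − P(Education=Bach)P(Income=Q2) = 0.025 − 0.185×0.115 = 0.00373.

0.00373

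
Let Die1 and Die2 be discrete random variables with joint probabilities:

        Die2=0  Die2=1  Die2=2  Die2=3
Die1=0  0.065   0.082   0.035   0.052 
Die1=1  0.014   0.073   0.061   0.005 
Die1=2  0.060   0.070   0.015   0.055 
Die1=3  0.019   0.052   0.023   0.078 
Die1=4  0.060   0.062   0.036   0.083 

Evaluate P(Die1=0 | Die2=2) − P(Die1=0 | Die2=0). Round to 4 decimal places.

-0.0923

P(Die2=2) = 0.035 + 0.061 + 0.015 + 0.023 + 0.036 = 0.170; P(Die1=0 | Die2=2) = 0.035/0.170 = 0.20588.
P(Die2=0) = 0.065 + 0.014 + 0.060 + 0.019 + 0.060 = 0.218; P(Die1=0 | Die2=0) = 0.065/0.218 = 0.29817.
Difference = -0.0923.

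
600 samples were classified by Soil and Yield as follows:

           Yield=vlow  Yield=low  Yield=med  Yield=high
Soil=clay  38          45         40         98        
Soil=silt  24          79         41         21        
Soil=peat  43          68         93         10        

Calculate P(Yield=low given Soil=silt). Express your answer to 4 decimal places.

Total with Soil=silt: 24 + 79 + 41 + 21 = 165.
P(Yield=low | Soil=silt) = 79/165 = 0.4788.

0.4788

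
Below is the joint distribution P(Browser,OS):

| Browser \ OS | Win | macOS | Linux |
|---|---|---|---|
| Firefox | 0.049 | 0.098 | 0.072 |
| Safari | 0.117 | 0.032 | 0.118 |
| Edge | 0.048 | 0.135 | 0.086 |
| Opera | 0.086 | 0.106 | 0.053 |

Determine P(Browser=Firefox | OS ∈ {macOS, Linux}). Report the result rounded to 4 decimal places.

P(OS=macOS) = 0.098 + 0.032 + 0.135 + 0.106 = 0.371.
P(OS=Linux) = 0.072 + 0.118 + 0.086 + 0.053 = 0.329.
P(OS ∈ {macOS, Linux}) = 0.371 + 0.329 = 0.700; P(Browser=Firefox, OS ∈ {macOS, Linux}) = 0.098 + 0.072 = 0.170.
P(Browser=Firefox | OS ∈ {macOS, Linux}) = 0.170/0.700 = 0.2429.

0.2429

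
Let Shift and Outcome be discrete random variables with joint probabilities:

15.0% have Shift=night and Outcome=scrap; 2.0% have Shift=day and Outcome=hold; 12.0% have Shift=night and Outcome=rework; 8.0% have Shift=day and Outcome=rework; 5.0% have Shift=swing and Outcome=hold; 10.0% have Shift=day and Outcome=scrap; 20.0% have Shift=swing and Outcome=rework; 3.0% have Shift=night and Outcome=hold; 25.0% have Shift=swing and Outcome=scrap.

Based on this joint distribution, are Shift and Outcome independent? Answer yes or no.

yes

Every cell satisfies P(Shift,Outcome) = P(Shift)·P(Outcome). For instance P(Shift=night) = 0.300, P(Outcome=scrap) = 0.500, and 0.300×0.500 = 0.150 matches the joint entry. So Shift and Outcome are independent.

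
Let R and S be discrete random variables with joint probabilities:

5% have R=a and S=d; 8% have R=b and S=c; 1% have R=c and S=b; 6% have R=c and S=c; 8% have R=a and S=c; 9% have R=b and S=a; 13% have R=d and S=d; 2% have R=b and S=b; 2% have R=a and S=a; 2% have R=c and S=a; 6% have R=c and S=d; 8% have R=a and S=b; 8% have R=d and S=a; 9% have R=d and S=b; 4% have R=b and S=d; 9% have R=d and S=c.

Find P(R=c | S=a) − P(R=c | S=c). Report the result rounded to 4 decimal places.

-0.0983

P(S=a) = 0.02 + 0.09 + 0.02 + 0.08 = 0.21; P(R=c | S=a) = 0.02/0.21 = 0.09524.
P(S=c) = 0.08 + 0.08 + 0.06 + 0.09 = 0.31; P(R=c | S=c) = 0.06/0.31 = 0.19355.
Difference = -0.0983.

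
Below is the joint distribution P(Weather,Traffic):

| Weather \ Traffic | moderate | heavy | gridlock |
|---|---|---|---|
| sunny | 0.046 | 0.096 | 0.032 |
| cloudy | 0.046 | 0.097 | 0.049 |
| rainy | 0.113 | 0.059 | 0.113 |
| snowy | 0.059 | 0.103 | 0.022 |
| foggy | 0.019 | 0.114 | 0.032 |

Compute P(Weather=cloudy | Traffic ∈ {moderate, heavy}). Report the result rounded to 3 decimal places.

P(Traffic=moderate) = 0.046 + 0.046 + 0.113 + 0.059 + 0.019 = 0.283.
P(Traffic=heavy) = 0.096 + 0.097 + 0.059 + 0.103 + 0.114 = 0.469.
P(Traffic ∈ {moderate, heavy}) = 0.283 + 0.469 = 0.752; P(Weather=cloudy, Traffic ∈ {moderate, heavy}) = 0.046 + 0.097 = 0.143.
P(Weather=cloudy | Traffic ∈ {moderate, heavy}) = 0.143/0.752 = 0.190.

0.190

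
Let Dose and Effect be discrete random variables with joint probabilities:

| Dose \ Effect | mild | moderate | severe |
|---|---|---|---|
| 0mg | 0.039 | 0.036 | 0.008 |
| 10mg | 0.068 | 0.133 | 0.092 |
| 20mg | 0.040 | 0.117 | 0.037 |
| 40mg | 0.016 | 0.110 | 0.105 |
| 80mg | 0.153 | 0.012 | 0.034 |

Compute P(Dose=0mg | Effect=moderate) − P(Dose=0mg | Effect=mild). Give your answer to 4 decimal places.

-0.0352

P(Effect=moderate) = 0.036 + 0.133 + 0.117 + 0.110 + 0.012 = 0.408; P(Dose=0mg | Effect=moderate) = 0.036/0.408 = 0.08824.
P(Effect=mild) = 0.039 + 0.068 + 0.040 + 0.016 + 0.153 = 0.316; P(Dose=0mg | Effect=mild) = 0.039/0.316 = 0.12342.
Difference = -0.0352.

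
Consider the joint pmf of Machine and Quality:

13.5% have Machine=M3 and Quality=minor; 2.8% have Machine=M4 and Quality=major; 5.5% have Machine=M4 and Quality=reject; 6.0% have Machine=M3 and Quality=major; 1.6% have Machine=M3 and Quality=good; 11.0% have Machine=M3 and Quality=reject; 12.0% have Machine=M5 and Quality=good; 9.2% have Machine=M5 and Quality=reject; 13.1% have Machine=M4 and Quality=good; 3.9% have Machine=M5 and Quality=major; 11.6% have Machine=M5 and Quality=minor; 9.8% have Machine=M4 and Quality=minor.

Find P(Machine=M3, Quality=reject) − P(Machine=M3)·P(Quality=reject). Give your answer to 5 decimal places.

0.02750

P(Machine=M3) = 0.016 + 0.135 + 0.060 + 0.110 = 0.321.
P(Quality=reject) = 0.110 + 0.055 + 0.092 = 0.257.
P(Machine=M3, Quality=reject) − P(Machine=M3)P(Quality=reject) = 0.110 − 0.321×0.257 = 0.02750.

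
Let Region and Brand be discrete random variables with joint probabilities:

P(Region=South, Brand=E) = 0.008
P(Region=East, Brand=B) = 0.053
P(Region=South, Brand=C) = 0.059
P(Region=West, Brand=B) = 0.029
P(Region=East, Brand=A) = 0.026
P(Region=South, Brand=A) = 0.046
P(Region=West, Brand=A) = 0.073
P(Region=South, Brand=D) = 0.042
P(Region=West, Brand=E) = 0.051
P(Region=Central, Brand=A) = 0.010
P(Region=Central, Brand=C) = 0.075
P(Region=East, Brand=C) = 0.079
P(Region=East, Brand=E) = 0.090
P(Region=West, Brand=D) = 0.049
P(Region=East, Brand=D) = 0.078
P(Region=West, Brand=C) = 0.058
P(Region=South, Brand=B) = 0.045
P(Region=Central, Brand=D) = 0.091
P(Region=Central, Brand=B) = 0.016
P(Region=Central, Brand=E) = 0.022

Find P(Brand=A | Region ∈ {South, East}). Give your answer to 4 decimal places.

P(Region=South) = 0.046 + 0.045 + 0.059 + 0.042 + 0.008 = 0.200.
P(Region=East) = 0.026 + 0.053 + 0.079 + 0.078 + 0.090 = 0.326.
P(Region ∈ {South, East}) = 0.200 + 0.326 = 0.526; P(Brand=A, Region ∈ {South, East}) = 0.046 + 0.026 = 0.072.
P(Brand=A | Region ∈ {South, East}) = 0.072/0.526 = 0.1369.

0.1369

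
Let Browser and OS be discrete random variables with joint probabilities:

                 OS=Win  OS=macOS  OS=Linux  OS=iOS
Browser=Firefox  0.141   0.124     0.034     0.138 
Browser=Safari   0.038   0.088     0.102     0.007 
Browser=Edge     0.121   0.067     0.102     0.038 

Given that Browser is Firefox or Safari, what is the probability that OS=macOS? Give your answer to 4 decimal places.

P(Browser=Firefox) = 0.141 + 0.124 + 0.034 + 0.138 = 0.437.
P(Browser=Safari) = 0.038 + 0.088 + 0.102 + 0.007 = 0.235.
P(Browser ∈ {Firefox, Safari}) = 0.437 + 0.235 = 0.672; P(OS=macOS, Browser ∈ {Firefox, Safari}) = 0.124 + 0.088 = 0.212.
P(OS=macOS | Browser ∈ {Firefox, Safari}) = 0.212/0.672 = 0.3155.

0.3155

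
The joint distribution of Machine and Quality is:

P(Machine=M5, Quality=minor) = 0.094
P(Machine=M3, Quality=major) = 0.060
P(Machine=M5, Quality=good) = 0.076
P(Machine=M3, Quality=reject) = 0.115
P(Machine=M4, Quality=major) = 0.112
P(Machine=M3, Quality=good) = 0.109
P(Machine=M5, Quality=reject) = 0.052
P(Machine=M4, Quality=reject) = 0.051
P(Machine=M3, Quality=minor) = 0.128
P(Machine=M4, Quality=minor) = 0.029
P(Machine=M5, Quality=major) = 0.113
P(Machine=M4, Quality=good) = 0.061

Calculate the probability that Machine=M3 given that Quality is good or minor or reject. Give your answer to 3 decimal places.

P(Quality=good) = 0.109 + 0.061 + 0.076 = 0.246.
P(Quality=minor) = 0.128 + 0.029 + 0.094 = 0.251.
P(Quality=reject) = 0.115 + 0.051 + 0.052 = 0.218.
P(Quality ∈ {good, minor, reject}) = 0.246 + 0.251 + 0.218 = 0.715; P(Machine=M3, Quality ∈ {good, minor, reject}) = 0.109 + 0.128 + 0.115 = 0.352.
P(Machine=M3 | Quality ∈ {good, minor, reject}) = 0.352/0.715 = 0.492.

0.492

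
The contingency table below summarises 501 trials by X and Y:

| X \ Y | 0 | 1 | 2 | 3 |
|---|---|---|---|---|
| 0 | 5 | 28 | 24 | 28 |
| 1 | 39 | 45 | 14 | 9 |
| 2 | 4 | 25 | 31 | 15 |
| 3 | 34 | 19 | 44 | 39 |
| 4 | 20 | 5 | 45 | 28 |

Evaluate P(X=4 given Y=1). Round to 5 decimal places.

0.04098

Total with Y=1: 28 + 45 + 25 + 19 + 5 = 122.
P(X=4 | Y=1) = 5/122 = 0.04098.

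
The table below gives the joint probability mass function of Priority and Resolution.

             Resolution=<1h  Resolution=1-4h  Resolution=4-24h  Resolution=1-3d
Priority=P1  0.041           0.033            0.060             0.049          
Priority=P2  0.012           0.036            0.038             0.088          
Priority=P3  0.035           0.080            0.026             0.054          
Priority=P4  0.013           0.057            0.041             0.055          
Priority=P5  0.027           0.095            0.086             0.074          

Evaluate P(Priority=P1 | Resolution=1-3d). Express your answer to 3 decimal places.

P(Resolution=1-3d) = 0.049 + 0.088 + 0.054 + 0.055 + 0.074 = 0.320.
P(Priority=P1 | Resolution=1-3d) = 0.049/0.320 = 0.153.

0.153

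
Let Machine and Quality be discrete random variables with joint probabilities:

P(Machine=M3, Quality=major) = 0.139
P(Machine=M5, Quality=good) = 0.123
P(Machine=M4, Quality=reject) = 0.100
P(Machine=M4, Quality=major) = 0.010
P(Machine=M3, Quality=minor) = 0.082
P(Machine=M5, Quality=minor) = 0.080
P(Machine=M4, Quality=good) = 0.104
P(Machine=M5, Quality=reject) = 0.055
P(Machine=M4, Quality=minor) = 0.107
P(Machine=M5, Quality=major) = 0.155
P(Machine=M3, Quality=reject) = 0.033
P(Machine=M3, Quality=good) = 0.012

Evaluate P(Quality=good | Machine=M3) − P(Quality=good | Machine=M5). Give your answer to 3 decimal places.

P(Machine=M3) = 0.012 + 0.082 + 0.139 + 0.033 = 0.266; P(Quality=good | Machine=M3) = 0.012/0.266 = 0.0451.
P(Machine=M5) = 0.123 + 0.080 + 0.155 + 0.055 = 0.413; P(Quality=good | Machine=M5) = 0.123/0.413 = 0.2978.
Difference = -0.253.

-0.253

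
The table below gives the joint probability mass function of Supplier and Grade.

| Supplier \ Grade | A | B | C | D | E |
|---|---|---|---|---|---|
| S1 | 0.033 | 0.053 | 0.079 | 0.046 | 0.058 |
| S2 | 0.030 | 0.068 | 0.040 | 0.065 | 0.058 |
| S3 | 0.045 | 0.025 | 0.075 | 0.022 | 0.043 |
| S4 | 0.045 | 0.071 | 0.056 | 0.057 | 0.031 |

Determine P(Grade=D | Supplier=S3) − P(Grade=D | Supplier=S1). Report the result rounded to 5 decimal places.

-0.06624

P(Supplier=S3) = 0.045 + 0.025 + 0.075 + 0.022 + 0.043 = 0.210; P(Grade=D | Supplier=S3) = 0.022/0.210 = 0.104762.
P(Supplier=S1) = 0.033 + 0.053 + 0.079 + 0.046 + 0.058 = 0.269; P(Grade=D | Supplier=S1) = 0.046/0.269 = 0.171004.
Difference = -0.06624.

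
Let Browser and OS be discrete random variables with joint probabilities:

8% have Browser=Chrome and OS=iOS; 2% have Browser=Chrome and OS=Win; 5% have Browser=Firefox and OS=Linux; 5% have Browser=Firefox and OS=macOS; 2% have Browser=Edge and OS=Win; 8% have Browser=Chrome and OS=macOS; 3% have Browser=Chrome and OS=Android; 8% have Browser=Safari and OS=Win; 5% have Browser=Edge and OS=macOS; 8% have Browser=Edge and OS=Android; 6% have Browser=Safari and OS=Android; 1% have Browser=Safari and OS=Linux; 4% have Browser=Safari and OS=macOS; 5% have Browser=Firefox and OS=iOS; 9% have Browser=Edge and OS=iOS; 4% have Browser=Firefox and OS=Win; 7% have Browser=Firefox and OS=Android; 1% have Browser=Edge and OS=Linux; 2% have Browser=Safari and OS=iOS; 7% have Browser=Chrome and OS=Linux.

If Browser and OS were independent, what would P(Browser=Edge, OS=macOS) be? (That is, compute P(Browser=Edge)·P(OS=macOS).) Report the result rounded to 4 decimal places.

P(Browser=Edge) = 0.02 + 0.05 + 0.01 + 0.09 + 0.08 = 0.25.
P(OS=macOS) = 0.08 + 0.05 + 0.04 + 0.05 = 0.22.
Product: 0.25 × 0.22 = 0.0550.

0.0550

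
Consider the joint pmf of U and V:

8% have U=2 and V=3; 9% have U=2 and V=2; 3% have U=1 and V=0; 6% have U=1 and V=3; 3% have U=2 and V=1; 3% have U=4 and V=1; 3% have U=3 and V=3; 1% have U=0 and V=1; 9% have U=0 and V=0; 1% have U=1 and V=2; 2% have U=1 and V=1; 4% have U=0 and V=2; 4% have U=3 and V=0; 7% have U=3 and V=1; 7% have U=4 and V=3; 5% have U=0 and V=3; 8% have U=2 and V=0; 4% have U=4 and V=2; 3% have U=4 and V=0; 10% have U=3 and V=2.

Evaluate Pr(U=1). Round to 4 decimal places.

0.1200

P(U=1) = 0.03 + 0.02 + 0.01 + 0.06 = 0.12.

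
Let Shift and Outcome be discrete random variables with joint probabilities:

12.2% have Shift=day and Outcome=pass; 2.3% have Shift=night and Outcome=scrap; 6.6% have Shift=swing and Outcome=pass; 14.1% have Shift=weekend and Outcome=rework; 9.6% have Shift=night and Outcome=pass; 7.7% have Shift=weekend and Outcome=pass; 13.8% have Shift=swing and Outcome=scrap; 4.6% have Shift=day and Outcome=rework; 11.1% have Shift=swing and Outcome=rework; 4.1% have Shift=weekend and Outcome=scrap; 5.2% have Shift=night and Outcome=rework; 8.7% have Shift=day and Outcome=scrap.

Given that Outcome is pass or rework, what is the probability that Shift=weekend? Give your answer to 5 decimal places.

P(Outcome=pass) = 0.122 + 0.066 + 0.096 + 0.077 = 0.361.
P(Outcome=rework) = 0.046 + 0.111 + 0.052 + 0.141 = 0.350.
P(Outcome ∈ {pass, rework}) = 0.361 + 0.350 = 0.711; P(Shift=weekend, Outcome ∈ {pass, rework}) = 0.077 + 0.141 = 0.218.
P(Shift=weekend | Outcome ∈ {pass, rework}) = 0.218/0.711 = 0.30661.

0.30661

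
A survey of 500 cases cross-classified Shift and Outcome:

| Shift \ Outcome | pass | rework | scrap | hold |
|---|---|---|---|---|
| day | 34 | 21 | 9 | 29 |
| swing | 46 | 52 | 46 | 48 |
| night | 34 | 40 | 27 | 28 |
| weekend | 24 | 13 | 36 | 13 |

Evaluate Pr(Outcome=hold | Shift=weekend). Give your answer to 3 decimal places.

0.151

Total with Shift=weekend: 24 + 13 + 36 + 13 = 86.
P(Outcome=hold | Shift=weekend) = 13/86 = 0.151.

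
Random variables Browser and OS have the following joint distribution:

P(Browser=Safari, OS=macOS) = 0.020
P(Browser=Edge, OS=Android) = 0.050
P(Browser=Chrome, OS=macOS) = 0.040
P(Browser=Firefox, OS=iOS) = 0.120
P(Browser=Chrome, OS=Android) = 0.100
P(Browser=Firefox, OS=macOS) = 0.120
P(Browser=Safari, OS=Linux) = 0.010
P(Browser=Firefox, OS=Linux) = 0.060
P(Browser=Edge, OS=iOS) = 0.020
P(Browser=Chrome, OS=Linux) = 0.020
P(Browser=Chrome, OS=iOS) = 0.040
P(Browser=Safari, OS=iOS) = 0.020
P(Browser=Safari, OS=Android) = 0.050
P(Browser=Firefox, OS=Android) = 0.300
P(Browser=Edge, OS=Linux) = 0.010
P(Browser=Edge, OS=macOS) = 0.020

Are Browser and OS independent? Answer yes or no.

yes

Every cell satisfies P(Browser,OS) = P(Browser)·P(OS). For instance P(Browser=Firefox) = 0.600, P(OS=macOS) = 0.200, and 0.600×0.200 = 0.120 matches the joint entry. So Browser and OS are independent.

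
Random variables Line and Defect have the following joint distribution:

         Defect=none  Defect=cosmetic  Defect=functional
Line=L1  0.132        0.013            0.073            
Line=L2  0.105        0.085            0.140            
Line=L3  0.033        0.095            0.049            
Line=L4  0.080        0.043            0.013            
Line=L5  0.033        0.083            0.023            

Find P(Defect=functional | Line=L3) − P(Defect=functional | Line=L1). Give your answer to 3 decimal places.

-0.058

P(Line=L3) = 0.033 + 0.095 + 0.049 = 0.177; P(Defect=functional | Line=L3) = 0.049/0.177 = 0.2768.
P(Line=L1) = 0.132 + 0.013 + 0.073 = 0.218; P(Defect=functional | Line=L1) = 0.073/0.218 = 0.3349.
Difference = -0.058.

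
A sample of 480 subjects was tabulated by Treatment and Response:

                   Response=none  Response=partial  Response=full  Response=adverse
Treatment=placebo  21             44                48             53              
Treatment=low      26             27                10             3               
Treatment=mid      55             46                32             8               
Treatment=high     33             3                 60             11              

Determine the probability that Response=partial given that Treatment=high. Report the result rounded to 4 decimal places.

Total with Treatment=high: 33 + 3 + 60 + 11 = 107.
P(Response=partial | Treatment=high) = 3/107 = 0.0280.

0.0280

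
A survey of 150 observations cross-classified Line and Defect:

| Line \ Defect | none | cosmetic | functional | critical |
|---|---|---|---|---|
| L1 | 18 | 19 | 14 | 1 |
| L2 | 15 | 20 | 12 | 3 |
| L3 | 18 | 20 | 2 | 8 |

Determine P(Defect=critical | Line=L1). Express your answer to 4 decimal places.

0.0192

Total with Line=L1: 18 + 19 + 14 + 1 = 52.
P(Defect=critical | Line=L1) = 1/52 = 0.0192.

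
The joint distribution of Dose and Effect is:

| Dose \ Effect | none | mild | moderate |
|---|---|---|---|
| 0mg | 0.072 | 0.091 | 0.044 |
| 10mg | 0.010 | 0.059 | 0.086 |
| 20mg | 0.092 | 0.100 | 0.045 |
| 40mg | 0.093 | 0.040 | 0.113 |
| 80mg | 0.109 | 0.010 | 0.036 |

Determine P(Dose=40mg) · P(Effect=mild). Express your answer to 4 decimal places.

0.0738

P(Dose=40mg) = 0.093 + 0.040 + 0.113 = 0.246.
P(Effect=mild) = 0.091 + 0.059 + 0.100 + 0.040 + 0.010 = 0.300.
Product: 0.246 × 0.300 = 0.0738.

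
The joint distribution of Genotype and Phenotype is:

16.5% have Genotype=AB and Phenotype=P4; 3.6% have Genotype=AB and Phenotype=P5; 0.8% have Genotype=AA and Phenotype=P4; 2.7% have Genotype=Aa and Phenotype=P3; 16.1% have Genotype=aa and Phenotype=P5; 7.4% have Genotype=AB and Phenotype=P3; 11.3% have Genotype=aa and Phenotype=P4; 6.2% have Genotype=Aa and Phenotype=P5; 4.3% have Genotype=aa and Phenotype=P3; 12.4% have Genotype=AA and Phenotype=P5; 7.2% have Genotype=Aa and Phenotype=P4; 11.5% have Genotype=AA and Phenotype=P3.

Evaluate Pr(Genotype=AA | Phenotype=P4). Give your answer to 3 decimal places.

0.022

P(Phenotype=P4) = 0.008 + 0.072 + 0.113 + 0.165 = 0.358.
P(Genotype=AA | Phenotype=P4) = 0.008/0.358 = 0.022.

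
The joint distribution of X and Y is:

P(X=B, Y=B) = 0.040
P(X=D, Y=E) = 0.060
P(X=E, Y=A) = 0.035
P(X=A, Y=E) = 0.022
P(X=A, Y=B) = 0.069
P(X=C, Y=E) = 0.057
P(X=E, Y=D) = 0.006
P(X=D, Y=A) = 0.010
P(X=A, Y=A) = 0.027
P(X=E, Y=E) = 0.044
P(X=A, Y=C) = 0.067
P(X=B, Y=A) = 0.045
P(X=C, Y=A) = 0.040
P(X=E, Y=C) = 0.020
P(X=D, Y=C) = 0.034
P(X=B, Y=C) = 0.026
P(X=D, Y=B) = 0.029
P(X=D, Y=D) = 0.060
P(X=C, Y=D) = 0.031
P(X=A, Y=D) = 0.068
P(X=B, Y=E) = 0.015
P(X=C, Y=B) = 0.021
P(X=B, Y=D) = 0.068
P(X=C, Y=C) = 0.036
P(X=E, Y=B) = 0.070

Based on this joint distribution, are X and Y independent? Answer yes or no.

P(X=E) = 0.175 and P(Y=D) = 0.233, so their product is 0.04078, but P(X=E, Y=D) = 0.006. Since these differ, X and Y are not independent.

no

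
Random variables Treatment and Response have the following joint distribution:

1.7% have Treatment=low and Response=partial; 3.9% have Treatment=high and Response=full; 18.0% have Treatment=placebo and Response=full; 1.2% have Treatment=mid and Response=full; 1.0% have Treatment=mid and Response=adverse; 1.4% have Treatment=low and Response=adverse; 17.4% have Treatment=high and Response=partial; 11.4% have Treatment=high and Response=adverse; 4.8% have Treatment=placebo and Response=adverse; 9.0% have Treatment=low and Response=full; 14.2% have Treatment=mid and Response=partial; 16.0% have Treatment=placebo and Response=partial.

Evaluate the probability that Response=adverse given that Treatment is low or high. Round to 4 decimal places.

P(Treatment=low) = 0.017 + 0.090 + 0.014 = 0.121.
P(Treatment=high) = 0.174 + 0.039 + 0.114 = 0.327.
P(Treatment ∈ {low, high}) = 0.121 + 0.327 = 0.448; P(Response=adverse, Treatment ∈ {low, high}) = 0.014 + 0.114 = 0.128.
P(Response=adverse | Treatment ∈ {low, high}) = 0.128/0.448 = 0.2857.

0.2857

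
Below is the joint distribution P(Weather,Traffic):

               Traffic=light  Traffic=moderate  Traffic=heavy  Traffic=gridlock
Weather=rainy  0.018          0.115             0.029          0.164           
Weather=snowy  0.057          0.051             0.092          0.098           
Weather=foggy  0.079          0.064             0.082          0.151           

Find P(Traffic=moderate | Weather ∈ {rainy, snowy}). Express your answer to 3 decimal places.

0.266

P(Weather=rainy) = 0.018 + 0.115 + 0.029 + 0.164 = 0.326.
P(Weather=snowy) = 0.057 + 0.051 + 0.092 + 0.098 = 0.298.
P(Weather ∈ {rainy, snowy}) = 0.326 + 0.298 = 0.624; P(Traffic=moderate, Weather ∈ {rainy, snowy}) = 0.115 + 0.051 = 0.166.
P(Traffic=moderate | Weather ∈ {rainy, snowy}) = 0.166/0.624 = 0.266.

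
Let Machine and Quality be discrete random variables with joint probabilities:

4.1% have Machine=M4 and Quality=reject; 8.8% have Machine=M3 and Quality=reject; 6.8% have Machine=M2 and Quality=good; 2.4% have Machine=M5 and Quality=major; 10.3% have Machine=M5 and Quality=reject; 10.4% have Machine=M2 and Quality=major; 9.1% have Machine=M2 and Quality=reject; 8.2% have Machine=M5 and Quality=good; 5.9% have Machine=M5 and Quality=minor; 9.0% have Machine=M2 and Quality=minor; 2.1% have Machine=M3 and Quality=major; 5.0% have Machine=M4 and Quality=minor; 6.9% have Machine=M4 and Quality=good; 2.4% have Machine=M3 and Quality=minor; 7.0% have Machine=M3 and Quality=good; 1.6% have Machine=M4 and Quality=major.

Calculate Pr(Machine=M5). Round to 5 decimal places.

P(Machine=M5) = 0.082 + 0.059 + 0.024 + 0.103 = 0.268.

0.26800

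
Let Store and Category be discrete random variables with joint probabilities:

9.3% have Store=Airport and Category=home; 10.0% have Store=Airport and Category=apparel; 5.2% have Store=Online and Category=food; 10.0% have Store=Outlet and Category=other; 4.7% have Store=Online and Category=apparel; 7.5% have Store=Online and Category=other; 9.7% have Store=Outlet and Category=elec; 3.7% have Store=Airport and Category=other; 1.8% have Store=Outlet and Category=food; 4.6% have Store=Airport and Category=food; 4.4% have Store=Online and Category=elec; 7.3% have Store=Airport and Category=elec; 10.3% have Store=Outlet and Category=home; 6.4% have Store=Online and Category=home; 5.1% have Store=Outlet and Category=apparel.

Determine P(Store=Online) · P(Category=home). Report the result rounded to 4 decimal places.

0.0733

P(Store=Online) = 0.052 + 0.047 + 0.044 + 0.064 + 0.075 = 0.282.
P(Category=home) = 0.093 + 0.103 + 0.064 = 0.260.
Product: 0.282 × 0.260 = 0.0733.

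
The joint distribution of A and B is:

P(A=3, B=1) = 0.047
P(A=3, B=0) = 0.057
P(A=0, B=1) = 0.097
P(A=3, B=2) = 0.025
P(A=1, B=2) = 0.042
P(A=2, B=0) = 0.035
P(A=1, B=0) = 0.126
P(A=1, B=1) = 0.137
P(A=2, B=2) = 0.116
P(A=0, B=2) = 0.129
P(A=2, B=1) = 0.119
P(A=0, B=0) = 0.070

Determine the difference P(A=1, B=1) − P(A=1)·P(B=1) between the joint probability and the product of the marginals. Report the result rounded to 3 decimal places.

0.015

P(A=1) = 0.126 + 0.137 + 0.042 = 0.305.
P(B=1) = 0.097 + 0.137 + 0.119 + 0.047 = 0.400.
P(A=1, B=1) − P(A=1)P(B=1) = 0.137 − 0.305×0.400 = 0.015.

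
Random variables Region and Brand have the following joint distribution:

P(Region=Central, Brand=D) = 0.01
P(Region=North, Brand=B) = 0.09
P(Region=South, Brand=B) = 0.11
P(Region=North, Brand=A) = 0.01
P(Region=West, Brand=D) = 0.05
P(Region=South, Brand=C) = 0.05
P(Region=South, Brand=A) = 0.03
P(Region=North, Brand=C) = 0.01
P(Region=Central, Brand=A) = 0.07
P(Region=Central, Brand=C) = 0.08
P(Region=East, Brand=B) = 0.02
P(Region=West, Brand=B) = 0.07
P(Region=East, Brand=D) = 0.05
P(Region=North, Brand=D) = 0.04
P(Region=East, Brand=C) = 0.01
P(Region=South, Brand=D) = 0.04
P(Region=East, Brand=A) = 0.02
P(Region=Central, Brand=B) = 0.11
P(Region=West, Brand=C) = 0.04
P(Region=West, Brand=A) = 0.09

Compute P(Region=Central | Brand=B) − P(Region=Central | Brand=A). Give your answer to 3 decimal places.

P(Brand=B) = 0.09 + 0.11 + 0.02 + 0.07 + 0.11 = 0.40; P(Region=Central | Brand=B) = 0.11/0.40 = 0.2750.
P(Brand=A) = 0.01 + 0.03 + 0.02 + 0.09 + 0.07 = 0.22; P(Region=Central | Brand=A) = 0.07/0.22 = 0.3182.
Difference = -0.043.

-0.043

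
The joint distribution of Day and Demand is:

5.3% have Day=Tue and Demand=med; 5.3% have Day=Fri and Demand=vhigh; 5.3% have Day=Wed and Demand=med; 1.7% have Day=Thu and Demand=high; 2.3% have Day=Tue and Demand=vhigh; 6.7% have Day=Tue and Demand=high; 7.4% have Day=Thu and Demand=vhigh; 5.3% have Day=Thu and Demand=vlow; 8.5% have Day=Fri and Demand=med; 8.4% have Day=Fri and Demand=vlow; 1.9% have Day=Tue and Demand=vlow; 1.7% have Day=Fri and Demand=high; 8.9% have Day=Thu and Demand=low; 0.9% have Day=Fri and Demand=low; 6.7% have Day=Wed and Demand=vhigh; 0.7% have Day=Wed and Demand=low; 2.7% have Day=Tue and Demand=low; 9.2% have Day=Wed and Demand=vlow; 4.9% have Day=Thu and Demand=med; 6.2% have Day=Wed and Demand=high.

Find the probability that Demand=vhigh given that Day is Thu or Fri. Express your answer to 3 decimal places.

0.240

P(Day=Thu) = 0.053 + 0.089 + 0.049 + 0.017 + 0.074 = 0.282.
P(Day=Fri) = 0.084 + 0.009 + 0.085 + 0.017 + 0.053 = 0.248.
P(Day ∈ {Thu, Fri}) = 0.282 + 0.248 = 0.530; P(Demand=vhigh, Day ∈ {Thu, Fri}) = 0.074 + 0.053 = 0.127.
P(Demand=vhigh | Day ∈ {Thu, Fri}) = 0.127/0.530 = 0.240.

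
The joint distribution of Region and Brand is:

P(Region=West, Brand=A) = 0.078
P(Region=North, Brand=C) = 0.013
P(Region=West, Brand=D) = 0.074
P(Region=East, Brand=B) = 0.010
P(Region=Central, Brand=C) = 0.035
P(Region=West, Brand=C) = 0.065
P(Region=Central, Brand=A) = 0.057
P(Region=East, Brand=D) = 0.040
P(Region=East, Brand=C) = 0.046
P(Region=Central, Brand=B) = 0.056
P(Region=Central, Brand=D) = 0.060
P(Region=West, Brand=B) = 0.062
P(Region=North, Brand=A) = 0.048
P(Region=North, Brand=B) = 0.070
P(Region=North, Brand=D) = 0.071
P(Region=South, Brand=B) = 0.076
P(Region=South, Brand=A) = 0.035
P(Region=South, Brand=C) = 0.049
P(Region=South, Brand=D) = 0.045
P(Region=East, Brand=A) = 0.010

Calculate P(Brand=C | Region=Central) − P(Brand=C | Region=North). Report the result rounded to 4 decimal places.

0.1039

P(Region=Central) = 0.057 + 0.056 + 0.035 + 0.060 = 0.208; P(Brand=C | Region=Central) = 0.035/0.208 = 0.16827.
P(Region=North) = 0.048 + 0.070 + 0.013 + 0.071 = 0.202; P(Brand=C | Region=North) = 0.013/0.202 = 0.06436.
Difference = 0.1039.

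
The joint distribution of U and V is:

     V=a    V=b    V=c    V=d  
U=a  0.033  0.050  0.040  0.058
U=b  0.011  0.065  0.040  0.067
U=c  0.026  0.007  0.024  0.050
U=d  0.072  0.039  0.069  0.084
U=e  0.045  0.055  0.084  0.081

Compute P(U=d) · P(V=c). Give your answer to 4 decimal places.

0.0678

P(U=d) = 0.072 + 0.039 + 0.069 + 0.084 = 0.264.
P(V=c) = 0.040 + 0.040 + 0.024 + 0.069 + 0.084 = 0.257.
Product: 0.264 × 0.257 = 0.0678.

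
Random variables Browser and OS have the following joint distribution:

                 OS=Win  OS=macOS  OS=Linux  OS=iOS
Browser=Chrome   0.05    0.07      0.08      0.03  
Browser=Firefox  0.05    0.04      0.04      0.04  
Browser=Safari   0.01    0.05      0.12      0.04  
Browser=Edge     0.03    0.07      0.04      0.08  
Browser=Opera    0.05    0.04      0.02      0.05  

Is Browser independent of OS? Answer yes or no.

no

P(Browser=Safari) = 0.22 and P(OS=Linux) = 0.30, so their product is 0.0660, but P(Browser=Safari, OS=Linux) = 0.12. Since these differ, Browser and OS are not independent.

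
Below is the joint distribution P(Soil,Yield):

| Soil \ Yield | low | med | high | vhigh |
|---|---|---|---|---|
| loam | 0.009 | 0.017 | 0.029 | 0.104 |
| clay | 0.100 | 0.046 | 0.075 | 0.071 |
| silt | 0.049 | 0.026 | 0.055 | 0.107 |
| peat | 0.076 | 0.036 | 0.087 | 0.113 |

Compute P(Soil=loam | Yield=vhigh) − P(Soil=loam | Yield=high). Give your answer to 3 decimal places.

0.145

P(Yield=vhigh) = 0.104 + 0.071 + 0.107 + 0.113 = 0.395; P(Soil=loam | Yield=vhigh) = 0.104/0.395 = 0.2633.
P(Yield=high) = 0.029 + 0.075 + 0.055 + 0.087 = 0.246; P(Soil=loam | Yield=high) = 0.029/0.246 = 0.1179.
Difference = 0.145.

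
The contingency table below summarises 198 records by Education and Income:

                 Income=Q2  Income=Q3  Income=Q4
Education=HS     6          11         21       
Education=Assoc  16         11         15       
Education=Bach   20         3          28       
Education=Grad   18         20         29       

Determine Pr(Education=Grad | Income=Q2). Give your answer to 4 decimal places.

Total with Income=Q2: 6 + 16 + 20 + 18 = 60.
P(Education=Grad | Income=Q2) = 18/60 = 0.3000.

0.3000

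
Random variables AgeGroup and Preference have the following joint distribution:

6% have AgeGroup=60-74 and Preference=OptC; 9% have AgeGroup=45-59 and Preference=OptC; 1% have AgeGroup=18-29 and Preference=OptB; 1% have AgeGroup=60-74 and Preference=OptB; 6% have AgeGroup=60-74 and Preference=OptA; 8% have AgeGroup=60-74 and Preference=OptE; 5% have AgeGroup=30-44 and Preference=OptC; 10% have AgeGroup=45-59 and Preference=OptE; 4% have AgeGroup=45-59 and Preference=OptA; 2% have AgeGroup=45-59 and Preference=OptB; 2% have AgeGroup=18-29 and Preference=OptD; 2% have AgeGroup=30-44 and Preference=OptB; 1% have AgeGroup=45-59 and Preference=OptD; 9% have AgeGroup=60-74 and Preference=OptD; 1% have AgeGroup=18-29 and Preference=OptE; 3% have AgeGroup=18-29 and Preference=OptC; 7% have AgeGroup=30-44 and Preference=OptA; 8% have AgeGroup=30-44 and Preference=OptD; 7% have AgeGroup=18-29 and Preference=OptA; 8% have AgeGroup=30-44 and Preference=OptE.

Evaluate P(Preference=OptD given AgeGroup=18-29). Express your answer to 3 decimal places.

P(AgeGroup=18-29) = 0.07 + 0.01 + 0.03 + 0.02 + 0.01 = 0.14.
P(Preference=OptD | AgeGroup=18-29) = 0.02/0.14 = 0.143.

0.143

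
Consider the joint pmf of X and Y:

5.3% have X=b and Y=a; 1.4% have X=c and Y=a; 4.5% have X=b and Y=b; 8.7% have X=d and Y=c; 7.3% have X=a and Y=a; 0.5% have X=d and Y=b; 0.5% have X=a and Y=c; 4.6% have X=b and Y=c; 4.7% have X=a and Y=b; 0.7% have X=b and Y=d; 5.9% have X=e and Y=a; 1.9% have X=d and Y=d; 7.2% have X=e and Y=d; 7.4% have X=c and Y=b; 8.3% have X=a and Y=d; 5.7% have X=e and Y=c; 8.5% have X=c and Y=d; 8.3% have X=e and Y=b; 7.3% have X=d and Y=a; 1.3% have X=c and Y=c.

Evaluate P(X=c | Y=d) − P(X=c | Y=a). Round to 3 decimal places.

P(Y=d) = 0.083 + 0.007 + 0.085 + 0.019 + 0.072 = 0.266; P(X=c | Y=d) = 0.085/0.266 = 0.3195.
P(Y=a) = 0.073 + 0.053 + 0.014 + 0.073 + 0.059 = 0.272; P(X=c | Y=a) = 0.014/0.272 = 0.0515.
Difference = 0.268.

0.268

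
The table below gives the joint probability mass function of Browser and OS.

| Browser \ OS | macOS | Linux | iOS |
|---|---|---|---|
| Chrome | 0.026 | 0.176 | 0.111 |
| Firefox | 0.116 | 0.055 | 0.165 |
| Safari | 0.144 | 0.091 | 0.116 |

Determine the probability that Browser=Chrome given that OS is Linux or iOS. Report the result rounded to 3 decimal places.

0.402

P(OS=Linux) = 0.176 + 0.055 + 0.091 = 0.322.
P(OS=iOS) = 0.111 + 0.165 + 0.116 = 0.392.
P(OS ∈ {Linux, iOS}) = 0.322 + 0.392 = 0.714; P(Browser=Chrome, OS ∈ {Linux, iOS}) = 0.176 + 0.111 = 0.287.
P(Browser=Chrome | OS ∈ {Linux, iOS}) = 0.287/0.714 = 0.402.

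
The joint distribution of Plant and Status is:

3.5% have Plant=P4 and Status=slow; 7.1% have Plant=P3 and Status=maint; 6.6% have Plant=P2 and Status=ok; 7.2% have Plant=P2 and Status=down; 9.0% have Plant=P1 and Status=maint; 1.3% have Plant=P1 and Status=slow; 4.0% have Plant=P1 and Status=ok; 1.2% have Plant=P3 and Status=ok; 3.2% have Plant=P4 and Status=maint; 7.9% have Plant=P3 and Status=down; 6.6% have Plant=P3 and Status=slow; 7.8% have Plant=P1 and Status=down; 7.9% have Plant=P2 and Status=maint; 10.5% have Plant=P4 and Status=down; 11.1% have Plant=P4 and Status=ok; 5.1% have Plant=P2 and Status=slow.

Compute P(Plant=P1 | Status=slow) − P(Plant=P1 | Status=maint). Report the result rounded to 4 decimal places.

-0.2521

P(Status=slow) = 0.013 + 0.051 + 0.066 + 0.035 = 0.165; P(Plant=P1 | Status=slow) = 0.013/0.165 = 0.07879.
P(Status=maint) = 0.090 + 0.079 + 0.071 + 0.032 = 0.272; P(Plant=P1 | Status=maint) = 0.090/0.272 = 0.33088.
Difference = -0.2521.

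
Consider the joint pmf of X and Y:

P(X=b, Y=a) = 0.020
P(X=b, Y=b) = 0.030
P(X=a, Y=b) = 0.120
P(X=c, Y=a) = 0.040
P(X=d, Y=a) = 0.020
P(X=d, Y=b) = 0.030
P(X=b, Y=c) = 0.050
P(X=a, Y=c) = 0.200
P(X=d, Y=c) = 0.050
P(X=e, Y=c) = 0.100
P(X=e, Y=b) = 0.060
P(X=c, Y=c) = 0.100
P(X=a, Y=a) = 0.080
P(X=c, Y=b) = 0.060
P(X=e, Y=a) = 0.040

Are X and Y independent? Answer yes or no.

Every cell satisfies P(X,Y) = P(X)·P(Y). For instance P(X=d) = 0.100, P(Y=a) = 0.200, and 0.100×0.200 = 0.020 matches the joint entry. So X and Y are independent.

yes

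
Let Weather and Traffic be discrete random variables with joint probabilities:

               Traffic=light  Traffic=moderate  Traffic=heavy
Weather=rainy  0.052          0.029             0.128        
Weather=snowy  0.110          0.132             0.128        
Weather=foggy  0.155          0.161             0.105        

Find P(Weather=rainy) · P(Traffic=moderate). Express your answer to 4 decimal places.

0.0673

P(Weather=rainy) = 0.052 + 0.029 + 0.128 = 0.209.
P(Traffic=moderate) = 0.029 + 0.132 + 0.161 = 0.322.
Product: 0.209 × 0.322 = 0.0673.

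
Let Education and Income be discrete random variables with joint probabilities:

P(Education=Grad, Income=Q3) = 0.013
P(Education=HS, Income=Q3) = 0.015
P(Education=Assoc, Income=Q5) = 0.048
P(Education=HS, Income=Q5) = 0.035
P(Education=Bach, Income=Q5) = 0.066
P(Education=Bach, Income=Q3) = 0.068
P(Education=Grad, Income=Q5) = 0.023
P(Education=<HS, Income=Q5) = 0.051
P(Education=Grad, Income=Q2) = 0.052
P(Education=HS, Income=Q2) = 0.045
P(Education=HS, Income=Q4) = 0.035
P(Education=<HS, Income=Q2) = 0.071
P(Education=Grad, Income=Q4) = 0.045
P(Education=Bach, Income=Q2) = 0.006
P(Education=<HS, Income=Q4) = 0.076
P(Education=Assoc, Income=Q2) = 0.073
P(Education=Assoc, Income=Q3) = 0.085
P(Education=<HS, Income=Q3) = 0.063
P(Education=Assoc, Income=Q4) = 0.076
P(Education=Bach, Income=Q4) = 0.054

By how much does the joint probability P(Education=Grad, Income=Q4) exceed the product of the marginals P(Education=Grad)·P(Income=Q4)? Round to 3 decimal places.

0.007

P(Education=Grad) = 0.052 + 0.013 + 0.045 + 0.023 = 0.133.
P(Income=Q4) = 0.076 + 0.035 + 0.076 + 0.054 + 0.045 = 0.286.
P(Education=Grad, Income=Q4) − P(Education=Grad)P(Income=Q4) = 0.045 − 0.133×0.286 = 0.007.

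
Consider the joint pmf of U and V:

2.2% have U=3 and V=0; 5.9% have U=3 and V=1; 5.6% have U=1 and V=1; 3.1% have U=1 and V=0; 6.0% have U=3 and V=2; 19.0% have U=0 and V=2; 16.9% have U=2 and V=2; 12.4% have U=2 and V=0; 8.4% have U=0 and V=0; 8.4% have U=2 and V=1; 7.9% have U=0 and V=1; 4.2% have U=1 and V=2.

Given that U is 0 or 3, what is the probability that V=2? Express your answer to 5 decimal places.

P(U=0) = 0.084 + 0.079 + 0.190 = 0.353.
P(U=3) = 0.022 + 0.059 + 0.060 = 0.141.
P(U ∈ {0, 3}) = 0.353 + 0.141 = 0.494; P(V=2, U ∈ {0, 3}) = 0.190 + 0.060 = 0.250.
P(V=2 | U ∈ {0, 3}) = 0.250/0.494 = 0.50607.

0.50607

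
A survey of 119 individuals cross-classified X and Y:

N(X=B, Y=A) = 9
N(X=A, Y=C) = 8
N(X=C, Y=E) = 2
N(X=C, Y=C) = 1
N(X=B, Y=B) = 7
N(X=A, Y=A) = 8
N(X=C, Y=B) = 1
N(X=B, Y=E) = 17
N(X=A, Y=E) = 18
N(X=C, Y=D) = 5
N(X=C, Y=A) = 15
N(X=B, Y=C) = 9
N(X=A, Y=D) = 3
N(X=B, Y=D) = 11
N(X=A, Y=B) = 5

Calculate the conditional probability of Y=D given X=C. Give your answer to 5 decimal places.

0.20833

Total with X=C: 15 + 1 + 1 + 5 + 2 = 24.
P(Y=D | X=C) = 5/24 = 0.20833.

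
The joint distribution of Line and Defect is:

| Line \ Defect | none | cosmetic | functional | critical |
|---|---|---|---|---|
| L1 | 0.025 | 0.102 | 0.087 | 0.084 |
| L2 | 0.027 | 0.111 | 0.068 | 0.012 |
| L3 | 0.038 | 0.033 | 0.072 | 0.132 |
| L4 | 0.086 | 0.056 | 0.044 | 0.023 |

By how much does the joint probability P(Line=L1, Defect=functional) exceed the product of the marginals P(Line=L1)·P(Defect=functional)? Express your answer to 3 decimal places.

P(Line=L1) = 0.025 + 0.102 + 0.087 + 0.084 = 0.298.
P(Defect=functional) = 0.087 + 0.068 + 0.072 + 0.044 = 0.271.
P(Line=L1, Defect=functional) − P(Line=L1)P(Defect=functional) = 0.087 − 0.298×0.271 = 0.006.

0.006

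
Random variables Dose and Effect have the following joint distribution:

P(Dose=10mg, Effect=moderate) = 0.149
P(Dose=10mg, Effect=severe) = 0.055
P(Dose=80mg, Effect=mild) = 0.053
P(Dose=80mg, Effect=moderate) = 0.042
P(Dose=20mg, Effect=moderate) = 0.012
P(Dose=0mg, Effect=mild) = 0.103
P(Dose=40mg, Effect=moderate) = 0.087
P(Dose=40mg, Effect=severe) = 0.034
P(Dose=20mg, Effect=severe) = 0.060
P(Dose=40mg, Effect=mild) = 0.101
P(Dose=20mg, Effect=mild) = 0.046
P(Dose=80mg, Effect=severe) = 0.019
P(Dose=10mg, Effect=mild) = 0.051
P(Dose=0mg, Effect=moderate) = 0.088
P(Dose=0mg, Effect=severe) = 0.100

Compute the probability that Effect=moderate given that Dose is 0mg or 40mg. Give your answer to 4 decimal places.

0.3411

P(Dose=0mg) = 0.103 + 0.088 + 0.100 = 0.291.
P(Dose=40mg) = 0.101 + 0.087 + 0.034 = 0.222.
P(Dose ∈ {0mg, 40mg}) = 0.291 + 0.222 = 0.513; P(Effect=moderate, Dose ∈ {0mg, 40mg}) = 0.088 + 0.087 = 0.175.
P(Effect=moderate | Dose ∈ {0mg, 40mg}) = 0.175/0.513 = 0.3411.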